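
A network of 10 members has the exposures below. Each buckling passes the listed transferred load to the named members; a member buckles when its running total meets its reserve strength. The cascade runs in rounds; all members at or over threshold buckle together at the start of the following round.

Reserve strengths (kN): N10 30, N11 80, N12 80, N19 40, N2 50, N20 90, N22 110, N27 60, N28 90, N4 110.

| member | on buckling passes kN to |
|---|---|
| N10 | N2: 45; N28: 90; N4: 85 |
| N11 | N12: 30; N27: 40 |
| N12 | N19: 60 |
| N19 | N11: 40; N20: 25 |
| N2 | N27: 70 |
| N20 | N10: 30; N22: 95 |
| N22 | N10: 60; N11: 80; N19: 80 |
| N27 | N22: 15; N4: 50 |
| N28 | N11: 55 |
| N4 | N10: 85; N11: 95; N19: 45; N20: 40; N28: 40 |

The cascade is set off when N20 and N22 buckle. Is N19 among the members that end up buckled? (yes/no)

Round 1 — N20, N22 buckle (initial).
  N10: +30+60 → 90 ≥ 30
  N11: +80 → 80 ≥ 80
  N19: +80 → 80 ≥ 40
Round 2 — N10, N11, N19 buckle.
  N12: +30 → 30 < 80
  N2: +45 → 45 < 50
  N27: +40 → 40 < 60
  N28: +90 → 90 ≥ 90
  N4: +85 → 85 < 110
Round 3 — N28 buckles.
No further bucklings.

yes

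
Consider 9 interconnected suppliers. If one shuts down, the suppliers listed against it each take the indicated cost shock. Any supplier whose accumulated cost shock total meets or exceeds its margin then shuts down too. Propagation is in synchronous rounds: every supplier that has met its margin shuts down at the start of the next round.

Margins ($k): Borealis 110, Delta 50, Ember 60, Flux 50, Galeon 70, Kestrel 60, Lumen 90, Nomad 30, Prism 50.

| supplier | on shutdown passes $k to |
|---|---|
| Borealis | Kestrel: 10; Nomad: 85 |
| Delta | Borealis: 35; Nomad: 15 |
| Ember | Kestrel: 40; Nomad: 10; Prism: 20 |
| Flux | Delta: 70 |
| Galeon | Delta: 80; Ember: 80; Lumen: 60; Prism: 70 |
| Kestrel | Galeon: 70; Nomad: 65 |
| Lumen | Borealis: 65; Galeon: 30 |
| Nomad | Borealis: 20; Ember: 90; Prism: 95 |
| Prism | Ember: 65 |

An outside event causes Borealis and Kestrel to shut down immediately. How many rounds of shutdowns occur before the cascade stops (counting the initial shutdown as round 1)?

Round 1 — Borealis, Kestrel shut down (initial).
  Galeon: +70 → 70 ≥ 70
  Nomad: +85+65 → 150 ≥ 30
Round 2 — Galeon, Nomad shut down.
  Delta: +80 → 80 ≥ 50
  Ember: +80+90 → 170 ≥ 60
  Lumen: +60 → 60 < 90
  Prism: +70+95 → 165 ≥ 50
Round 3 — Delta, Ember, Prism shut down.
No further shutdowns.

3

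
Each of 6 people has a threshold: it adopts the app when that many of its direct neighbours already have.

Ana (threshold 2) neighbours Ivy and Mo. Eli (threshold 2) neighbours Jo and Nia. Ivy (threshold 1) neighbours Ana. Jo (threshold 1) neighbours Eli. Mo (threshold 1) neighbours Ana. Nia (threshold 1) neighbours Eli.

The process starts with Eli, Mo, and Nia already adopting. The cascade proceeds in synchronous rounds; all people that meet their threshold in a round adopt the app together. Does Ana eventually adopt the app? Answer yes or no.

Round 1 — Eli, Mo, Nia adopt the app (initial).
Round 2 — checking thresholds:
  Ana: 1 of 2 neighbours < 2, not yet.
  Jo: 1 of 1 neighbours ≥ 1, adopts the app.
Round 3 — no new adoptions; cascade stops.

no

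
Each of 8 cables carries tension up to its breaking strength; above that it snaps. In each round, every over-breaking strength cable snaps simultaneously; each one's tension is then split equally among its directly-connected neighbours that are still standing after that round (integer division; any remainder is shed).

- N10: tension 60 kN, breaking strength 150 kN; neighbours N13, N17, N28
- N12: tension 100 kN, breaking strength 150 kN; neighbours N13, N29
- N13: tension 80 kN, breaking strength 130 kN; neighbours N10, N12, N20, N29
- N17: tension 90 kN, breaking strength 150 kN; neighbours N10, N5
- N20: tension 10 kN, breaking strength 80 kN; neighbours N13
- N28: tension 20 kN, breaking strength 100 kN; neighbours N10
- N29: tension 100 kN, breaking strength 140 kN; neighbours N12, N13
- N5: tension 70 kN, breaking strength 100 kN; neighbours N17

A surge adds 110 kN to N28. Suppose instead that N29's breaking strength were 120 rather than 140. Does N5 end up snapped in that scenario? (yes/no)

yes

With N29's breaking strength at 120:
Round 1 — N28 at 130 > 100. N28 snaps.
  N28 sheds 130 kN to N10: 130 each.
    N10: 60+130 = 190 > 150
Round 2 — N10 snaps.
  N10 sheds 190 kN to N13, N17: 95 each.
    N13: 80+95 = 175 > 130
    N17: 90+95 = 185 > 150
Round 3 — N13, N17 snap.
  N13 sheds 175 kN to N12, N20, N29: 58 each (1 lost).
    N12: 100+58 = 158 > 150
    N20: 10+58 = 68 ≤ 80
    N29: 100+58 = 158 > 120
  N17 sheds 185 kN to N5: 185 each.
    N5: 70+185 = 255 > 100
Round 4 — N12, N29, N5 snap.
  N12 sheds 158 kN: no online neighbours, lost.
  N29 sheds 158 kN: no online neighbours, lost.
  N5 sheds 255 kN: no online neighbours, lost.
No further breaks.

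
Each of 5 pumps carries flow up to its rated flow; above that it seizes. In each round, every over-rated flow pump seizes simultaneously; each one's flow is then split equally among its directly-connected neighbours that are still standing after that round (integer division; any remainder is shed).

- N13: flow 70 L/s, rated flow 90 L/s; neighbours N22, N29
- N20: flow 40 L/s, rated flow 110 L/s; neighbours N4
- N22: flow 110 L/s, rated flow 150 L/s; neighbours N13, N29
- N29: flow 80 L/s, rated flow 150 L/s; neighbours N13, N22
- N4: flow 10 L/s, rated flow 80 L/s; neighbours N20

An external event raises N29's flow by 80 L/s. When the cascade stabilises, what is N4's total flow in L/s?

10

Round 1 — N29 at 160 > 150. N29 seizes.
  N29 sheds 160 L/s to N13, N22: 80 each.
    N13: 70+80 = 150 > 90
    N22: 110+80 = 190 > 150
Round 2 — N13, N22 seize.
  N13 sheds 150 L/s: no online neighbours, lost.
  N22 sheds 190 L/s: no online neighbours, lost.
No further seizures.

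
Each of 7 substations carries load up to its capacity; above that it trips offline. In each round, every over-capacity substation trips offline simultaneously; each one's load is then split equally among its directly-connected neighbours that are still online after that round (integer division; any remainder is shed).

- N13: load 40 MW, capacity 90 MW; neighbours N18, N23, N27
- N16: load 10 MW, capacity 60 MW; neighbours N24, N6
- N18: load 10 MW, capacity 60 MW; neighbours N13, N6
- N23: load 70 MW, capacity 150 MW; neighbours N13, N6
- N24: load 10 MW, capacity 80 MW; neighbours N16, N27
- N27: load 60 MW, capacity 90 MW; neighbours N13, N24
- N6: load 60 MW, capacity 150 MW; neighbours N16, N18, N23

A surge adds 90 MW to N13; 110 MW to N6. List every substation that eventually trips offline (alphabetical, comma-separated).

N13, N16, N18, N23, N24, N27, N6

Round 1 — N13 at 130 > 90; N6 at 170 > 150. N13, N6 trip offline.
  N13 sheds 130 MW to N18, N23, N27: 43 each (1 lost).
    N18: 10+43 = 53 ≤ 60
    N23: 70+43 = 113 ≤ 150
    N27: 60+43 = 103 > 90
  N6 sheds 170 MW to N16, N18, N23: 56 each (2 lost).
    N16: 10+56 = 66 > 60
    N18: 53+56 = 109 > 60
    N23: 113+56 = 169 > 150
Round 2 — N16, N18, N23, N27 trip offline.
  N16 sheds 66 MW to N24: 66 each.
    N24: 10+66 = 76 ≤ 80
  N18 sheds 109 MW: no online neighbours, lost.
  N23 sheds 169 MW: no online neighbours, lost.
  N27 sheds 103 MW to N24: 103 each.
    N24: 76+103 = 179 > 80
Round 3 — N24 trips offline.
  N24 sheds 179 MW: no online neighbours, lost.
No further trips.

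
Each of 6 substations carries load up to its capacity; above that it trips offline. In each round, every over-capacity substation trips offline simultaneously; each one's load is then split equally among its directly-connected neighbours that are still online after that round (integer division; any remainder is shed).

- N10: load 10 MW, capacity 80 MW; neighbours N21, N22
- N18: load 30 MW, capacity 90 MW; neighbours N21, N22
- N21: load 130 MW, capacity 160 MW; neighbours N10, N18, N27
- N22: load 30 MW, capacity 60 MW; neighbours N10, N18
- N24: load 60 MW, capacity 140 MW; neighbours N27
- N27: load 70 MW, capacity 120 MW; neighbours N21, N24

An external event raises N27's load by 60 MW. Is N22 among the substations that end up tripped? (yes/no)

yes

Round 1 — N27 at 130 > 120. N27 trips offline.
  N27 sheds 130 MW to N21, N24: 65 each.
    N21: 130+65 = 195 > 160
    N24: 60+65 = 125 ≤ 140
Round 2 — N21 trips offline.
  N21 sheds 195 MW to N10, N18: 97 each (1 lost).
    N10: 10+97 = 107 > 80
    N18: 30+97 = 127 > 90
Round 3 — N10, N18 trip offline.
  N10 sheds 107 MW to N22: 107 each.
    N22: 30+107 = 137 > 60
  N18 sheds 127 MW to N22: 127 each.
    N22: 137+127 = 264 > 60
Round 4 — N22 trips offline.
  N22 sheds 264 MW: no online neighbours, lost.
No further trips.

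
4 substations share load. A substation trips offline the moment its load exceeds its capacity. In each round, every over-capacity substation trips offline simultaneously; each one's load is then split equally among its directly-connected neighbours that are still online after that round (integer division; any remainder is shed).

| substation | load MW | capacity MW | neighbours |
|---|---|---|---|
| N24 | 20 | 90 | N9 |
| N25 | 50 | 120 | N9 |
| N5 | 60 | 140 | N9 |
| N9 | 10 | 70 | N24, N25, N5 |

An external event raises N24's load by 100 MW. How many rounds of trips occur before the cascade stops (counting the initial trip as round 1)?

Round 1 — N24 at 120 > 90. N24 trips offline.
  N24 sheds 120 MW to N9: 120 each.
    N9: 10+120 = 130 > 70
Round 2 — N9 trips offline.
  N9 sheds 130 MW to N25, N5: 65 each.
    N25: 50+65 = 115 ≤ 120
    N5: 60+65 = 125 ≤ 140
No further trips.

2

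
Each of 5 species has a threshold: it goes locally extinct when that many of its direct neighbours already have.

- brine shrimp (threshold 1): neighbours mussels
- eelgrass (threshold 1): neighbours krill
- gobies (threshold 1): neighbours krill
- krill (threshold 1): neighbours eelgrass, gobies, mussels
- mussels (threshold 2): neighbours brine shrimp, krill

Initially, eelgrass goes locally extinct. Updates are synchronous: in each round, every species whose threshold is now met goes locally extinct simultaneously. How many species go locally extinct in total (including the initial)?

Round 1 — eelgrass goes locally extinct (initial).
Round 2 — checking thresholds:
  krill: 1 of 3 neighbours ≥ 1, goes locally extinct.
Round 3 — checking thresholds:
  gobies: 1 of 1 neighbours ≥ 1, goes locally extinct.
  mussels: 1 of 2 neighbours < 2, below threshold.
Round 4 — no new extinctions; cascade stops.

3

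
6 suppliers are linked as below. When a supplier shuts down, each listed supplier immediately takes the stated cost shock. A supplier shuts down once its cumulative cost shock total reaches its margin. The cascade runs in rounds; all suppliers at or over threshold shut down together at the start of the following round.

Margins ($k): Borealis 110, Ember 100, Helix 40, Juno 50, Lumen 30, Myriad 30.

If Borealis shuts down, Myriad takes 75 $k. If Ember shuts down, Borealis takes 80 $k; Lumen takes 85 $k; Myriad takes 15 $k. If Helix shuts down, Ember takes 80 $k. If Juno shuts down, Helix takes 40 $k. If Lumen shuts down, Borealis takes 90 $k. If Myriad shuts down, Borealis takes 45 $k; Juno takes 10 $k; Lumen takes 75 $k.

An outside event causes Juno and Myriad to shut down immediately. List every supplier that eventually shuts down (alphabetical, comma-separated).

Round 1 — Juno, Myriad shut down (initial).
  Borealis: +45 → 45 < 110
  Helix: +40 → 40 ≥ 40
  Lumen: +75 → 75 ≥ 30
Round 2 — Helix, Lumen shut down.
  Borealis: +90 → 135 ≥ 110
  Ember: +80 → 80 < 100
Round 3 — Borealis shuts down.
No further shutdowns.

Borealis, Helix, Juno, Lumen, Myriad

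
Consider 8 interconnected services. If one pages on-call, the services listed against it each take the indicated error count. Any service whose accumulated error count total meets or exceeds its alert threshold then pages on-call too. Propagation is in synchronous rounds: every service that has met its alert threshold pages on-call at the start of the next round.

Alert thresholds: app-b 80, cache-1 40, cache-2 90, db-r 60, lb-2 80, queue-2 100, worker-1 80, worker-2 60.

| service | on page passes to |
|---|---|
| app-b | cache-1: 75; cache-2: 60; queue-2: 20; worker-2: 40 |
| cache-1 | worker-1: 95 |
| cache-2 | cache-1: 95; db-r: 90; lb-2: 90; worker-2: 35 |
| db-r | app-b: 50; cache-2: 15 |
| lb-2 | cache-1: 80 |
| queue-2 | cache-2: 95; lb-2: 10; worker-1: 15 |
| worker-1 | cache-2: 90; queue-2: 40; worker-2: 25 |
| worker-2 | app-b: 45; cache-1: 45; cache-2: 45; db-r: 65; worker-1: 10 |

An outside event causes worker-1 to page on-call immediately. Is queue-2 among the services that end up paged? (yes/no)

no

Round 1 — worker-1 pages on-call (initial).
  cache-2: +90 → 90 ≥ 90
  queue-2: +40 → 40 < 100
  worker-2: +25 → 25 < 60
Round 2 — cache-2 pages on-call.
  cache-1: +95 → 95 ≥ 40
  db-r: +90 → 90 ≥ 60
  lb-2: +90 → 90 ≥ 80
  worker-2: +35 → 60 ≥ 60
Round 3 — cache-1, db-r, lb-2, worker-2 page on-call.
  app-b: +50+45 → 95 ≥ 80
Round 4 — app-b pages on-call.
  queue-2: +20 → 60 < 100
No further pages.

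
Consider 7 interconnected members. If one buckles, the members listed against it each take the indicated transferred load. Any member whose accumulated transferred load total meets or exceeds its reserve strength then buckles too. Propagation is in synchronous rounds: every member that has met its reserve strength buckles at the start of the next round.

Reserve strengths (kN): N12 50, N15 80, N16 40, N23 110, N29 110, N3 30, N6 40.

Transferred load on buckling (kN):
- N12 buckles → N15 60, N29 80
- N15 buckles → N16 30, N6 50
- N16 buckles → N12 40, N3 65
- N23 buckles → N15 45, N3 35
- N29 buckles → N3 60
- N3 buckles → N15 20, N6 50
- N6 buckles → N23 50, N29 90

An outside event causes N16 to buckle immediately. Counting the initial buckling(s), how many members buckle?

3

Round 1 — N16 buckles (initial).
  N12: +40 → 40 < 50
  N3: +65 → 65 ≥ 30
Round 2 — N3 buckles.
  N15: +20 → 20 < 80
  N6: +50 → 50 ≥ 40
Round 3 — N6 buckles.
  N23: +50 → 50 < 110
  N29: +90 → 90 < 110
No further bucklings.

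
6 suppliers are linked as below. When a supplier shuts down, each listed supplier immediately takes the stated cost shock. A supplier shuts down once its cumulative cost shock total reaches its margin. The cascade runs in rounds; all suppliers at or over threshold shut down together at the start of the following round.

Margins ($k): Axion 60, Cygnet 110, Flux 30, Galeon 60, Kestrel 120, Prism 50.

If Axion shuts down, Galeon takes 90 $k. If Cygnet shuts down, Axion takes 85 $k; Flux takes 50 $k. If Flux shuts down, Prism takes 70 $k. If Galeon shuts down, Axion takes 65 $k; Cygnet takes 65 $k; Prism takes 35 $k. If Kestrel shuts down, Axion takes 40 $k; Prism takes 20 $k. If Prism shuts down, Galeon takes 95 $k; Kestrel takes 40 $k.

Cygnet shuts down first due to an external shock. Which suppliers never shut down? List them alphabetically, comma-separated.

Kestrel

Round 1 — Cygnet shuts down (initial).
  Axion: +85 → 85 ≥ 60
  Flux: +50 → 50 ≥ 30
Round 2 — Axion, Flux shut down.
  Galeon: +90 → 90 ≥ 60
  Prism: +70 → 70 ≥ 50
Round 3 — Galeon, Prism shut down.
  Kestrel: +40 → 40 < 120
No further shutdowns.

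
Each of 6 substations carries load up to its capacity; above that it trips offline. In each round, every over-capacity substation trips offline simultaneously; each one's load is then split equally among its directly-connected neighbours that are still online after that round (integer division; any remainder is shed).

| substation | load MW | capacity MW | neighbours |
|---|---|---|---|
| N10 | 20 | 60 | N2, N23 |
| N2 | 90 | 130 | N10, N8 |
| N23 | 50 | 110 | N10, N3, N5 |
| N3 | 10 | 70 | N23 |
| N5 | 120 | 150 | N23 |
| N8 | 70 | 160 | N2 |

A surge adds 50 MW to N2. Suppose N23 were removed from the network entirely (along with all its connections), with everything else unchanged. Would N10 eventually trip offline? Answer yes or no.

With N23 removed:
Round 1 — N2 at 140 > 130. N2 trips offline.
  N2 sheds 140 MW to N10, N8: 70 each.
    N10: 20+70 = 90 > 60
    N8: 70+70 = 140 ≤ 160
Round 2 — N10 trips offline.
  N10 sheds 90 MW: no online neighbours, lost.
No further trips.

yes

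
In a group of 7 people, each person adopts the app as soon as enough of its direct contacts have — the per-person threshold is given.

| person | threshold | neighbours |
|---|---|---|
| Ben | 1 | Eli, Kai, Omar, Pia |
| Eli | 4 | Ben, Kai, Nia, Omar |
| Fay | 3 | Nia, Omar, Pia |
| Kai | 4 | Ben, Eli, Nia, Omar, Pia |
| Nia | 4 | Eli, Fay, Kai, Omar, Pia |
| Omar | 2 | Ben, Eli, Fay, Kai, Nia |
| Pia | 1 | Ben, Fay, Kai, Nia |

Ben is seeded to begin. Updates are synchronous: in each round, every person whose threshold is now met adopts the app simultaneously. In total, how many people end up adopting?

2

Round 1 — Ben adopts the app (initial).
Round 2 — checking thresholds:
  Eli: 1 of 4 neighbours < 4, not yet.
  Kai: 1 of 5 neighbours < 4, not yet.
  Omar: 1 of 5 neighbours < 2, not yet.
  Pia: 1 of 4 neighbours ≥ 1, adopts the app.
Round 3 — no new adoptions; cascade stops.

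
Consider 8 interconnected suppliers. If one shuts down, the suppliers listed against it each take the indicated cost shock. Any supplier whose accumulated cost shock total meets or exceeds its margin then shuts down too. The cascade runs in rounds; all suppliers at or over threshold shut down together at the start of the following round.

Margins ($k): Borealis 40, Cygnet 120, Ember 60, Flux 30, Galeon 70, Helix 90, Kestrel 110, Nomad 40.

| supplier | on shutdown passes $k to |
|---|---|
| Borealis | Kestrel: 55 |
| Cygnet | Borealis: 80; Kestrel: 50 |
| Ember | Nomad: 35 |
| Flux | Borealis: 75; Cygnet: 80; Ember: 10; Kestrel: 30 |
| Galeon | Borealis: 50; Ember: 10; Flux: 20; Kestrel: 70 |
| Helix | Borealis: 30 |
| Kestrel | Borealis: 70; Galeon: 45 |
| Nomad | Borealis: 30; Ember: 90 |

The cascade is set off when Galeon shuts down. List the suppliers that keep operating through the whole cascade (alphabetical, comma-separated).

Cygnet, Ember, Flux, Helix, Nomad

Round 1 — Galeon shuts down (initial).
  Borealis: +50 → 50 ≥ 40
  Ember: +10 → 10 < 60
  Flux: +20 → 20 < 30
  Kestrel: +70 → 70 < 110
Round 2 — Borealis shuts down.
  Kestrel: +55 → 125 ≥ 110
Round 3 — Kestrel shuts down.
No further shutdowns.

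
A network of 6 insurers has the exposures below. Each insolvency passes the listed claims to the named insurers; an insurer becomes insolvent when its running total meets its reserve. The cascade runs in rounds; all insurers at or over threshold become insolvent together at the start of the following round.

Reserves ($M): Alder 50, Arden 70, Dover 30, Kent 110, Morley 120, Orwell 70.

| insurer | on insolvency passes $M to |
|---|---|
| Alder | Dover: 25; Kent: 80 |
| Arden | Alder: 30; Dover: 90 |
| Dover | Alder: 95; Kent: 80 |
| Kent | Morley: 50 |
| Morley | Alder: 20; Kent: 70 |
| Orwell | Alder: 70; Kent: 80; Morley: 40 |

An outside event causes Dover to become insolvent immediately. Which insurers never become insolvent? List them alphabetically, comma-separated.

Arden, Morley, Orwell

Round 1 — Dover becomes insolvent (initial).
  Alder: +95 → 95 ≥ 50
  Kent: +80 → 80 < 110
Round 2 — Alder becomes insolvent.
  Kent: +80 → 160 ≥ 110
Round 3 — Kent becomes insolvent.
  Morley: +50 → 50 < 120
No further insolvencies.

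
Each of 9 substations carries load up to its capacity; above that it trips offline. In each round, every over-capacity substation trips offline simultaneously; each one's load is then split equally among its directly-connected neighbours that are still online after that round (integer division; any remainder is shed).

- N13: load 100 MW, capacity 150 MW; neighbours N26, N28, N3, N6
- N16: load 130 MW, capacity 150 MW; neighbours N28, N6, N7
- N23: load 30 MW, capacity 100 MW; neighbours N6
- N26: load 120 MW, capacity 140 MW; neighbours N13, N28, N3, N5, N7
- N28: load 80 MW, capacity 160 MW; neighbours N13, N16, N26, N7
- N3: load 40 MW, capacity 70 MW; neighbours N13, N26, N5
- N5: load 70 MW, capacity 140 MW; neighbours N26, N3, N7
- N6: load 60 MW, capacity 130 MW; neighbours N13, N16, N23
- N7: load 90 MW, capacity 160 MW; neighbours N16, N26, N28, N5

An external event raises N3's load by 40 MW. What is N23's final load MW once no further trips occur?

Round 1 — N3 at 80 > 70. N3 trips offline.
  N3 sheds 80 MW to N13, N26, N5: 26 each (2 lost).
    N13: 100+26 = 126 ≤ 150
    N26: 120+26 = 146 > 140
    N5: 70+26 = 96 ≤ 140
Round 2 — N26 trips offline.
  N26 sheds 146 MW to N13, N28, N5, N7: 36 each (2 lost).
    N13: 126+36 = 162 > 150
    N28: 80+36 = 116 ≤ 160
    N5: 96+36 = 132 ≤ 140
    N7: 90+36 = 126 ≤ 160
Round 3 — N13 trips offline.
  N13 sheds 162 MW to N28, N6: 81 each.
    N28: 116+81 = 197 > 160
    N6: 60+81 = 141 > 130
Round 4 — N28, N6 trip offline.
  N28 sheds 197 MW to N16, N7: 98 each (1 lost).
    N16: 130+98 = 228 > 150
    N7: 126+98 = 224 > 160
  N6 sheds 141 MW to N16, N23: 70 each (1 lost).
    N16: 228+70 = 298 > 150
    N23: 30+70 = 100 ≤ 100
Round 5 — N16, N7 trip offline.
  N16 sheds 298 MW: no online neighbours, lost.
  N7 sheds 224 MW to N5: 224 each.
    N5: 132+224 = 356 > 140
Round 6 — N5 trips offline.
  N5 sheds 356 MW: no online neighbours, lost.
No further trips.

100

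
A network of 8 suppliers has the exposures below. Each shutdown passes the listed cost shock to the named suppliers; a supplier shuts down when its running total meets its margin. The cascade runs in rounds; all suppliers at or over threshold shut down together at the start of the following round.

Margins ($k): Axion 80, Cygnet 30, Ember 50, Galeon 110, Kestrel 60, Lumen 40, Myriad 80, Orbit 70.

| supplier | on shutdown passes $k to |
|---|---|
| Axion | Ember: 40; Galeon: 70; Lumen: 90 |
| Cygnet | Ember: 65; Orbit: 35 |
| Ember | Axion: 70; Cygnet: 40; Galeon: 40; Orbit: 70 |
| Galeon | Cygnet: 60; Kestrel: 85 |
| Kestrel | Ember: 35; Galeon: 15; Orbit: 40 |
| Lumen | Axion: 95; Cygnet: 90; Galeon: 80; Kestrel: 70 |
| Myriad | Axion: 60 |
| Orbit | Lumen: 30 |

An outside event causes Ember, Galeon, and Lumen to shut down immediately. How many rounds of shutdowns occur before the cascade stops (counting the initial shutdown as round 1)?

2

Round 1 — Ember, Galeon, Lumen shut down (initial).
  Axion: +70+95 → 165 ≥ 80
  Cygnet: +40+60+90 → 190 ≥ 30
  Kestrel: +85+70 → 155 ≥ 60
  Orbit: +70 → 70 ≥ 70
Round 2 — Axion, Cygnet, Kestrel, Orbit shut down.
No further shutdowns.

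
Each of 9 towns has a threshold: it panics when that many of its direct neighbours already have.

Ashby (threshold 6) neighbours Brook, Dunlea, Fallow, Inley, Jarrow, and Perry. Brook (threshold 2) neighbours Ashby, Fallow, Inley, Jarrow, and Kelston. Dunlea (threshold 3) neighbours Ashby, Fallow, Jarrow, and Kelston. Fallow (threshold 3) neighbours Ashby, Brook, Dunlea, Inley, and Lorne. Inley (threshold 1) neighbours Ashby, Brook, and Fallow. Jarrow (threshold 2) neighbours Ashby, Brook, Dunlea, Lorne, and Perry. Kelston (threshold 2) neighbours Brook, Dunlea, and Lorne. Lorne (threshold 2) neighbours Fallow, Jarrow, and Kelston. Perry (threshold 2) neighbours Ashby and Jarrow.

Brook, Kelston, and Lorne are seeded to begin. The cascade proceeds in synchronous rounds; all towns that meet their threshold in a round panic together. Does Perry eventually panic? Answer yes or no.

Round 1 — Brook, Kelston, Lorne panic (initial).
Round 2 — checking thresholds:
  Ashby: 1 of 6 neighbours < 6, not yet.
  Dunlea: 1 of 4 neighbours < 3, not yet.
  Fallow: 2 of 5 neighbours < 3, not yet.
  Inley: 1 of 3 neighbours ≥ 1, panics.
  Jarrow: 2 of 5 neighbours ≥ 2, panics.
Round 3 — checking thresholds:
  Ashby: 3 of 6 neighbours < 6, not yet.
  Dunlea: 2 of 4 neighbours < 3, not yet.
  Fallow: 3 of 5 neighbours ≥ 3, panics.
  Perry: 1 of 2 neighbours < 2, not yet.
Round 4 — checking thresholds:
  Ashby: 4 of 6 neighbours < 6, not yet.
  Dunlea: 3 of 4 neighbours ≥ 3, panics.
  Perry: 1 of 2 neighbours < 2, not yet.
Round 5 — no new panics; cascade stops.

no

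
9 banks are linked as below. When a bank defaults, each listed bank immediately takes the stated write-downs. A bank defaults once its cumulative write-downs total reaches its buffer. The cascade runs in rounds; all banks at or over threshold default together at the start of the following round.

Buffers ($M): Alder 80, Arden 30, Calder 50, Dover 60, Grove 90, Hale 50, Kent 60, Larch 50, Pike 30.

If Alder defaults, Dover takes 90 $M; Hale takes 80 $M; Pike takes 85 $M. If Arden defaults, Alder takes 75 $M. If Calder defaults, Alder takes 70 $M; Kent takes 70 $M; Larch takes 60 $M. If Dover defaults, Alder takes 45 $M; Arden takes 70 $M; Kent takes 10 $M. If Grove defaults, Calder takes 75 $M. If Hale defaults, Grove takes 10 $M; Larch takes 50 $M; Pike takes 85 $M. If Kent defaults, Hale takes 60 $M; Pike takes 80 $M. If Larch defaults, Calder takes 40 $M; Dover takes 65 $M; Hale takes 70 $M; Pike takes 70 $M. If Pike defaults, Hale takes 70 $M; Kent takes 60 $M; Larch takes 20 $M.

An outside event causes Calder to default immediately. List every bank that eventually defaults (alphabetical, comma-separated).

Alder, Arden, Calder, Dover, Hale, Kent, Larch, Pike

Round 1 — Calder defaults (initial).
  Alder: +70 → 70 < 80
  Kent: +70 → 70 ≥ 60
  Larch: +60 → 60 ≥ 50
Round 2 — Kent, Larch default.
  Dover: +65 → 65 ≥ 60
  Hale: +60+70 → 130 ≥ 50
  Pike: +80+70 → 150 ≥ 30
Round 3 — Dover, Hale, Pike default.
  Alder: +45 → 115 ≥ 80
  Arden: +70 → 70 ≥ 30
  Grove: +10 → 10 < 90
Round 4 — Alder, Arden default.
No further defaults.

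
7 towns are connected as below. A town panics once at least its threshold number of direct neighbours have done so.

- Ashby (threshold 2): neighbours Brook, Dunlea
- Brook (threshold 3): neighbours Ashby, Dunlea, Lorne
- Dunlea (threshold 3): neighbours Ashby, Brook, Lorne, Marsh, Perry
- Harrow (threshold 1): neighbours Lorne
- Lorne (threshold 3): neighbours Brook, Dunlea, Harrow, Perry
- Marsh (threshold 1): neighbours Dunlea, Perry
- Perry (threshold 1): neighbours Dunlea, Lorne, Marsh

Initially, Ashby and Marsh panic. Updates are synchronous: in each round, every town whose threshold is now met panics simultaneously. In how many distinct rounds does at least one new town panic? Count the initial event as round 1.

Round 1 — Ashby, Marsh panic (initial).
Round 2 — checking thresholds:
  Brook: 1 of 3 neighbours < 3, not yet.
  Dunlea: 2 of 5 neighbours < 3, not yet.
  Perry: 1 of 3 neighbours ≥ 1, panics.
Round 3 — checking thresholds:
  Brook: 1 of 3 neighbours < 3, not yet.
  Dunlea: 3 of 5 neighbours ≥ 3, panics.
  Lorne: 1 of 4 neighbours < 3, not yet.
Round 4 — no new panics; cascade stops.

3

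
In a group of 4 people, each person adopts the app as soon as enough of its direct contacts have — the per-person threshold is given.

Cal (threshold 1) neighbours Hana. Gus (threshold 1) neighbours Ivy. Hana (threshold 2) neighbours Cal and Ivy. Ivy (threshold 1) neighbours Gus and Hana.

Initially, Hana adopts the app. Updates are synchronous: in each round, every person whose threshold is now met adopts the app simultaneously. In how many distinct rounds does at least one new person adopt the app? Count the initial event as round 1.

Round 1 — Hana adopts the app (initial).
Round 2 — checking thresholds:
  Cal: 1 of 1 neighbours ≥ 1, adopts the app.
  Ivy: 1 of 2 neighbours ≥ 1, adopts the app.
Round 3 — checking thresholds:
  Gus: 1 of 1 neighbours ≥ 1, adopts the app.
Round 4 — no new adoptions; cascade stops.

3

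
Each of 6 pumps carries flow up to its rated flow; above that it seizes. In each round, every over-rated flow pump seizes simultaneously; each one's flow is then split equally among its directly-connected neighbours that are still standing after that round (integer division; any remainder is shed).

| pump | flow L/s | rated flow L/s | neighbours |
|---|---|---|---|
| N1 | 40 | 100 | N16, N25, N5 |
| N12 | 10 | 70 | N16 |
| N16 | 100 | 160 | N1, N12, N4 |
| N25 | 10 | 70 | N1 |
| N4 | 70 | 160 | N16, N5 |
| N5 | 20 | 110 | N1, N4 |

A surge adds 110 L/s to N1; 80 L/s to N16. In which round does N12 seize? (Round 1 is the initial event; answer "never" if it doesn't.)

2

Round 1 — N1 at 150 > 100; N16 at 180 > 160. N1, N16 seize.
  N1 sheds 150 L/s to N25, N5: 75 each.
    N25: 10+75 = 85 > 70
    N5: 20+75 = 95 ≤ 110
  N16 sheds 180 L/s to N12, N4: 90 each.
    N12: 10+90 = 100 > 70
    N4: 70+90 = 160 ≤ 160
Round 2 — N12, N25 seize.
  N12 sheds 100 L/s: no online neighbours, lost.
  N25 sheds 85 L/s: no online neighbours, lost.
No further seizures.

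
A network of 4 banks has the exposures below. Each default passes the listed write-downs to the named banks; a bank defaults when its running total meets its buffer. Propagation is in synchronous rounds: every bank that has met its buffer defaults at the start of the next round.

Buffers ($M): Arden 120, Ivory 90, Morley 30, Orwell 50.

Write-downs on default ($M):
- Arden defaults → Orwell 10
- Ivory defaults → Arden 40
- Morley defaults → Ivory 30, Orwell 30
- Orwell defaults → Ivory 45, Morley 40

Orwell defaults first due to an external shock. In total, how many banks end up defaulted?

2

Round 1 — Orwell defaults (initial).
  Ivory: +45 → 45 < 90
  Morley: +40 → 40 ≥ 30
Round 2 — Morley defaults.
  Ivory: +30 → 75 < 90
No further defaults.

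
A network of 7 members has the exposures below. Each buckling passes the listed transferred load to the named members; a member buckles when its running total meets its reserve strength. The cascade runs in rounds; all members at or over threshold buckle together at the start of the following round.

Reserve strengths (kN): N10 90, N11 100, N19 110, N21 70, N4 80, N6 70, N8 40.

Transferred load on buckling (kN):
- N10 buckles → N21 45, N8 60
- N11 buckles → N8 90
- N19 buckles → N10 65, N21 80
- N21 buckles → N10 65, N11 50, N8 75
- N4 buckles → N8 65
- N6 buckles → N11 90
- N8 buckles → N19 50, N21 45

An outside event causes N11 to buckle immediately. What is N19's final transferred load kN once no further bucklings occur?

50

Round 1 — N11 buckles (initial).
  N8: +90 → 90 ≥ 40
Round 2 — N8 buckles.
  N19: +50 → 50 < 110
  N21: +45 → 45 < 70
No further bucklings.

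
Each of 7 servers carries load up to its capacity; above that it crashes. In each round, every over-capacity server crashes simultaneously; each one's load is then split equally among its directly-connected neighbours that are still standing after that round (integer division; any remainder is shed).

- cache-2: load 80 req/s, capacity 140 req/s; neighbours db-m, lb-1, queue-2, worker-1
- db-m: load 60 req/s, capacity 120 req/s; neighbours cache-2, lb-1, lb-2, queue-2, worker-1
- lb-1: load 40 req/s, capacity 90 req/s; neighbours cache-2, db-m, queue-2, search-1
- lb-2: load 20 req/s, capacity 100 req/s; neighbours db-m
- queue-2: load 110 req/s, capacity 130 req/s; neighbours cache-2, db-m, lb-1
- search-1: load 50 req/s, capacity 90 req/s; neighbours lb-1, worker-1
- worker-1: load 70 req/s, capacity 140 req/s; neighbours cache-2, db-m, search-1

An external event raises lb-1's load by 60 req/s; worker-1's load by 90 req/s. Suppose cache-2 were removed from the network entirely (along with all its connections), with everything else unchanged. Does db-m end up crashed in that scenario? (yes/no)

yes

With cache-2 removed:
Round 1 — lb-1 at 100 > 90; worker-1 at 160 > 140. lb-1, worker-1 crash.
  lb-1 sheds 100 req/s to db-m, queue-2, search-1: 33 each (1 lost).
    db-m: 60+33 = 93 ≤ 120
    queue-2: 110+33 = 143 > 130
    search-1: 50+33 = 83 ≤ 90
  worker-1 sheds 160 req/s to db-m, search-1: 80 each.
    db-m: 93+80 = 173 > 120
    search-1: 83+80 = 163 > 90
Round 2 — db-m, queue-2, search-1 crash.
  db-m sheds 173 req/s to lb-2: 173 each.
    lb-2: 20+173 = 193 > 100
  queue-2 sheds 143 req/s: no online neighbours, lost.
  search-1 sheds 163 req/s: no online neighbours, lost.
Round 3 — lb-2 crashes.
  lb-2 sheds 193 req/s: no online neighbours, lost.
No further crashes.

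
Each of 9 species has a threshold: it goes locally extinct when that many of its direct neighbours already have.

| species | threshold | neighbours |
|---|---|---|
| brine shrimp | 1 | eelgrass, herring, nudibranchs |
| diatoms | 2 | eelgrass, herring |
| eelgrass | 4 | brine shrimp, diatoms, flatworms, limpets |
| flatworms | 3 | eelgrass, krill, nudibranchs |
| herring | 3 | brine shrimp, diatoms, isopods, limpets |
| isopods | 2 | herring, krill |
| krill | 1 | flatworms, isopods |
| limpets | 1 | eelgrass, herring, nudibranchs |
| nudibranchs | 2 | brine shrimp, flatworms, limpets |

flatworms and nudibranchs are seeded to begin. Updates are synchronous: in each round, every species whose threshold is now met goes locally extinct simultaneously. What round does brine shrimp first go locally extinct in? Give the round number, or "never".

2

Round 1 — flatworms, nudibranchs go locally extinct (initial).
Round 2 — checking thresholds:
  brine shrimp: 1 of 3 neighbours ≥ 1, goes locally extinct.
  eelgrass: 1 of 4 neighbours < 4, holds.
  krill: 1 of 2 neighbours ≥ 1, goes locally extinct.
  limpets: 1 of 3 neighbours ≥ 1, goes locally extinct.
Round 3 — no new extinctions; cascade stops.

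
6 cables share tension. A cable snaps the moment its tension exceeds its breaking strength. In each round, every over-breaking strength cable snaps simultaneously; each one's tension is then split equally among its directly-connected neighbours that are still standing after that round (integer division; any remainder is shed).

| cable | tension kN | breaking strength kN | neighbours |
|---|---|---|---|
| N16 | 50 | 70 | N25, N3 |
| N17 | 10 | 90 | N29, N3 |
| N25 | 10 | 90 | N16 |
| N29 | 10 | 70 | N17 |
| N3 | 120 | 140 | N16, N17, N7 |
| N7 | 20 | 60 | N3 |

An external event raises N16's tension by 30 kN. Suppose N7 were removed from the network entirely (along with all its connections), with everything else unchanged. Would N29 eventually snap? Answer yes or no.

With N7 removed:
Round 1 — N16 at 80 > 70. N16 snaps.
  N16 sheds 80 kN to N25, N3: 40 each.
    N25: 10+40 = 50 ≤ 90
    N3: 120+40 = 160 > 140
Round 2 — N3 snaps.
  N3 sheds 160 kN to N17: 160 each.
    N17: 10+160 = 170 > 90
Round 3 — N17 snaps.
  N17 sheds 170 kN to N29: 170 each.
    N29: 10+170 = 180 > 70
Round 4 — N29 snaps.
  N29 sheds 180 kN: no online neighbours, lost.
No further breaks.

yes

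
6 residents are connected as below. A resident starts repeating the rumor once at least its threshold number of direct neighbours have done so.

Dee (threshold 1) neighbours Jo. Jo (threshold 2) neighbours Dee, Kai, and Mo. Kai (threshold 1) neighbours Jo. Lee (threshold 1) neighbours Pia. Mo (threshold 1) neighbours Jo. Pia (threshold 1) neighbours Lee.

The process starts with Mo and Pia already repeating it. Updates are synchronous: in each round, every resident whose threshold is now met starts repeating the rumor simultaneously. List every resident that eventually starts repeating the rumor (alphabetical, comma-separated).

Round 1 — Mo, Pia start repeating the rumor (initial).
Round 2 — checking thresholds:
  Jo: 1 of 3 neighbours < 2, holds.
  Lee: 1 of 1 neighbours ≥ 1, starts repeating the rumor.
Round 3 — no new spreads; cascade stops.

Lee, Mo, Pia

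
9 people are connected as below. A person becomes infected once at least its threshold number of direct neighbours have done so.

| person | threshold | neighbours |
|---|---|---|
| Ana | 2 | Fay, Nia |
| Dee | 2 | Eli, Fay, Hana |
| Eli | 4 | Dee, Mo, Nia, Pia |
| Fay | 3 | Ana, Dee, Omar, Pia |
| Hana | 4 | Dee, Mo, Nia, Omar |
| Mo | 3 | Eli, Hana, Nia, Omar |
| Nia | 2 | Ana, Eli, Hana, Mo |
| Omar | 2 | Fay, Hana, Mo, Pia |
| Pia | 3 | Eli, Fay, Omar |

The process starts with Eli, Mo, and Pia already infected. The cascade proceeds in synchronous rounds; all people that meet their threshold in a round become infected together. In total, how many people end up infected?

5

Round 1 — Eli, Mo, Pia become infected (initial).
Round 2 — checking thresholds:
  Dee: 1 of 3 neighbours < 2, holds.
  Fay: 1 of 4 neighbours < 3, holds.
  Hana: 1 of 4 neighbours < 4, holds.
  Nia: 2 of 4 neighbours ≥ 2, becomes infected.
  Omar: 2 of 4 neighbours ≥ 2, becomes infected.
Round 3 — no new infections; cascade stops.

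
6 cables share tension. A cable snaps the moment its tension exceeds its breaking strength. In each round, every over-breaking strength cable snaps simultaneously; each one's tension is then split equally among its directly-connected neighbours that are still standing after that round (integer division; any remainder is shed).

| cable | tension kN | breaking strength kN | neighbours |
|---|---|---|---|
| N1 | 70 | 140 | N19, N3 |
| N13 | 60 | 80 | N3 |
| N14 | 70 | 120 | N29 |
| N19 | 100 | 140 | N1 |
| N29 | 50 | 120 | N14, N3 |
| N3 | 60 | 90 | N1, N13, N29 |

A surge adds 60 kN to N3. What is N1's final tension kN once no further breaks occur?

Round 1 — N3 at 120 > 90. N3 snaps.
  N3 sheds 120 kN to N1, N13, N29: 40 each.
    N1: 70+40 = 110 ≤ 140
    N13: 60+40 = 100 > 80
    N29: 50+40 = 90 ≤ 120
Round 2 — N13 snaps.
  N13 sheds 100 kN: no online neighbours, lost.
No further breaks.

110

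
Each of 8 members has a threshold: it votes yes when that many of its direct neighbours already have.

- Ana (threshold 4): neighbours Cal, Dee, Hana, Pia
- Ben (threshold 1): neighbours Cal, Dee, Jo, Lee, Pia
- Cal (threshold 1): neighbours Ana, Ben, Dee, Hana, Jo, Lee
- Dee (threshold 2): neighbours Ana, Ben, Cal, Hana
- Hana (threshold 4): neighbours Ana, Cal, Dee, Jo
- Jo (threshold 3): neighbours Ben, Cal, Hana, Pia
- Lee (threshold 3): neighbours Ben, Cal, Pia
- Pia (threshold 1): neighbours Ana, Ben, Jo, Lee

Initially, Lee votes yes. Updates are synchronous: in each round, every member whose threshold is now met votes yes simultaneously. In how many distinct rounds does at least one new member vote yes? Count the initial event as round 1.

Round 1 — Lee votes yes (initial).
Round 2 — checking thresholds:
  Ben: 1 of 5 neighbours ≥ 1, votes yes.
  Cal: 1 of 6 neighbours ≥ 1, votes yes.
  Pia: 1 of 4 neighbours ≥ 1, votes yes.
Round 3 — checking thresholds:
  Ana: 2 of 4 neighbours < 4, holds.
  Dee: 2 of 4 neighbours ≥ 2, votes yes.
  Hana: 1 of 4 neighbours < 4, holds.
  Jo: 3 of 4 neighbours ≥ 3, votes yes.
Round 4 — no new yes votes; cascade stops.

3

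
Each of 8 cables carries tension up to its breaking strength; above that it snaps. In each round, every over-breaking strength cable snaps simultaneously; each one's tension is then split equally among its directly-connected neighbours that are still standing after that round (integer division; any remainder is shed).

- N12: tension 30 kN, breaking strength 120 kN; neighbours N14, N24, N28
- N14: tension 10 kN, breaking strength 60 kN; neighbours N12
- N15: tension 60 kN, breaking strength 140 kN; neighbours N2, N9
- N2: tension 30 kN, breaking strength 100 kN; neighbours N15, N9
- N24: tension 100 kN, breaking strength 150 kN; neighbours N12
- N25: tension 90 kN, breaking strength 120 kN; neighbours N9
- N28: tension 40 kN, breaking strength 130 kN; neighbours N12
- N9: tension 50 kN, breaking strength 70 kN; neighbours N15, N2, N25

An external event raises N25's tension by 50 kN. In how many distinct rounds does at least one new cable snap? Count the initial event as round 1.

3

Round 1 — N25 at 140 > 120. N25 snaps.
  N25 sheds 140 kN to N9: 140 each.
    N9: 50+140 = 190 > 70
Round 2 — N9 snaps.
  N9 sheds 190 kN to N15, N2: 95 each.
    N15: 60+95 = 155 > 140
    N2: 30+95 = 125 > 100
Round 3 — N15, N2 snap.
  N15 sheds 155 kN: no online neighbours, lost.
  N2 sheds 125 kN: no online neighbours, lost.
No further breaks.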